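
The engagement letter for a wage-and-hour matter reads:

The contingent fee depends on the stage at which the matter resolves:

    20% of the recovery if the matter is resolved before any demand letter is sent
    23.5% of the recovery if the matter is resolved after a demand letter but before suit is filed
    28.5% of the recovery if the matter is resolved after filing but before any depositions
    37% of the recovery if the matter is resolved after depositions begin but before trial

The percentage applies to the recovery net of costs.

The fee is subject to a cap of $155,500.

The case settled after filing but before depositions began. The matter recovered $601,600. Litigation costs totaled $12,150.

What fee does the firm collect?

Fee base (net of costs): $601,600 − $12,150 = $589,450
The matter settled after filing but before depositions began, so the 28.5% rate applies.
$589,450 × 28.5% = $167,993.25
$167,993.25 exceeds the $155,500 cap, so the fee is capped at $155,500.00.

$155,500.00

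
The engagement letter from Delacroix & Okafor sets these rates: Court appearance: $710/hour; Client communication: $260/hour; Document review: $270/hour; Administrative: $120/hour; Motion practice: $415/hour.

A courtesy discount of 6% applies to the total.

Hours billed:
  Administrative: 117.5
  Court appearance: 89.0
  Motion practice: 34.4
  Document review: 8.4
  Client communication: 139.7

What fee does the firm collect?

$122,346.64

Court appearance: 89.0 × $710 = $63,190.00
Client communication: 139.7 × $260 = $36,322.00
Document review: 8.4 × $270 = $2,268.00
Administrative: 117.5 × $120 = $14,100.00
Motion practice: 34.4 × $415 = $14,276.00
Subtotal: $130,156.00
Less 6% discount: −$7,809.36
Total: $130,156.00 − $7,809.36 = $122,346.64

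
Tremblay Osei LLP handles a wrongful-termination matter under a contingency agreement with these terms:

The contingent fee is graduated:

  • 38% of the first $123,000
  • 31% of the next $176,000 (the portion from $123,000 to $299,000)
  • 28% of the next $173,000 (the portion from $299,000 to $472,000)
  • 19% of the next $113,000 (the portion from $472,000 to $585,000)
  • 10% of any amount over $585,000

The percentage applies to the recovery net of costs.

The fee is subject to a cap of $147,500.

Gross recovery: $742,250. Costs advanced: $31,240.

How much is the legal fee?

Fee base (net of costs): $742,250 − $31,240 = $711,010
First $123,000 at 38% = $46,740.00
Next $176,000 at 31% = $54,560.00
Next $173,000 at 28% = $48,440.00
Next $113,000 at 19% = $21,470.00
Remaining $126,010 at 10% = $12,601.00
Fee: $46,740.00 + $54,560.00 + $48,440.00 + $21,470.00 + $12,601.00 = $183,811.00
$183,811.00 exceeds the $147,500 cap, so the fee is capped at $147,500.00.

$147,500.00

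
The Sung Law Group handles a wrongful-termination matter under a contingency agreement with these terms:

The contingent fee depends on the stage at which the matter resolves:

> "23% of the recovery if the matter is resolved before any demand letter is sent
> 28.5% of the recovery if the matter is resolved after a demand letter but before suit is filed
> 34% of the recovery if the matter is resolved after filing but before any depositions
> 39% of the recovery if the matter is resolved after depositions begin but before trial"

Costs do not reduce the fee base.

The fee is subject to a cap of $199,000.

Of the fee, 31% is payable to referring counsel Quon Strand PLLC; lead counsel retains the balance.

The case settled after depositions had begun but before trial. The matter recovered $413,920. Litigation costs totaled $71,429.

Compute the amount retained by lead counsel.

$111,385.87

Fee base is the gross recovery, $413,920; costs are reimbursed separately.
The matter settled after depositions had begun but before trial, so the 39% rate applies.
$413,920 × 39% = $161,428.80
$161,428.80 is under the $199,000 cap.
Referral share: 31% of $161,428.80 = $50,042.93; lead counsel retains $161,428.80 − $50,042.93 = $111,385.87.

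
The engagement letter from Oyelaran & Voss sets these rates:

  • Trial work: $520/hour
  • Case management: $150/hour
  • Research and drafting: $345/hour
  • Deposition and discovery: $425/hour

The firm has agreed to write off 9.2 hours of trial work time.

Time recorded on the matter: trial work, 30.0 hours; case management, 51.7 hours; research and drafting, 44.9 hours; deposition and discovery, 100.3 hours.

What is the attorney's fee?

$76,689.00

Trial work: 30.0 × $520 = $15,600.00
Case management: 51.7 × $150 = $7,755.00
Research and drafting: 44.9 × $345 = $15,490.50
Deposition and discovery: 100.3 × $425 = $42,627.50
Subtotal: $81,473.00
Write-off: 9.2 × $520 = $4,784.00
Total: $81,473.00 − $4,784.00 = $76,689.00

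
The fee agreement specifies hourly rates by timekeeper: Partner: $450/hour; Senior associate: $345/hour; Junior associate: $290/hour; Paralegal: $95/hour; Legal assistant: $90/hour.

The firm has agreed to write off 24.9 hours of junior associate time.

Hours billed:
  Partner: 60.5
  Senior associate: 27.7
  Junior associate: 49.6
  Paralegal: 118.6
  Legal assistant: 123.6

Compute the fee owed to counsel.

Partner: 60.5 × $450 = $27,225.00
Senior associate: 27.7 × $345 = $9,556.50
Junior associate: 49.6 × $290 = $14,384.00
Paralegal: 118.6 × $95 = $11,267.00
Legal assistant: 123.6 × $90 = $11,124.00
Subtotal: $73,556.50
Write-off: 24.9 × $290 = $7,221.00
Total: $73,556.50 − $7,221.00 = $66,335.50

$66,335.50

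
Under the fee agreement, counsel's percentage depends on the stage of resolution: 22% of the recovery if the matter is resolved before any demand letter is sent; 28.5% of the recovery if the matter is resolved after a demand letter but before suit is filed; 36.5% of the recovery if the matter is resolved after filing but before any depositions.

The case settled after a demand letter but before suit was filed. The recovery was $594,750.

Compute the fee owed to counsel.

$169,503.75

The matter settled after a demand letter but before suit was filed, so the 28.5% rate applies.
$594,750 × 28.5% = $169,503.75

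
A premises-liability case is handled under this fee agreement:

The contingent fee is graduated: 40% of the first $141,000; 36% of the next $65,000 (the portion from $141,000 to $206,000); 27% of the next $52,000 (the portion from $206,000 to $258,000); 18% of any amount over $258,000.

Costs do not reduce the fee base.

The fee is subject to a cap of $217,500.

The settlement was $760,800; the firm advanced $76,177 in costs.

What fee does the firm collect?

$184,344.00

Fee base is the gross recovery, $760,800; costs are reimbursed separately.
First $141,000 at 40% = $56,400.00
Next $65,000 at 36% = $23,400.00
Next $52,000 at 27% = $14,040.00
Remaining $502,800 at 18% = $90,504.00
Fee: $56,400.00 + $23,400.00 + $14,040.00 + $90,504.00 = $184,344.00
$184,344.00 is under the $217,500 cap.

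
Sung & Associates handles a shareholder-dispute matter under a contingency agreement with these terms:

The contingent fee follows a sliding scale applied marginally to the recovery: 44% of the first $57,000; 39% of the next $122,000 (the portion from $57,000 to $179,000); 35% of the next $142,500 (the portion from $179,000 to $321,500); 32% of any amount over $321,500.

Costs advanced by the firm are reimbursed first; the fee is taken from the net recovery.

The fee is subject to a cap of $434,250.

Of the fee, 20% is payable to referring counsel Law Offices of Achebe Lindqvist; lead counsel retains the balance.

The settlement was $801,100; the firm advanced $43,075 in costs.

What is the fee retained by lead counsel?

Fee base (net of costs): $801,100 − $43,075 = $758,025
First $57,000 at 44% = $25,080.00
Next $122,000 at 39% = $47,580.00
Next $142,500 at 35% = $49,875.00
Remaining $436,525 at 32% = $139,688.00
Fee: $25,080.00 + $47,580.00 + $49,875.00 + $139,688.00 = $262,223.00
$262,223.00 is under the $434,250 cap.
Referral share: 20% of $262,223.00 = $52,444.60; lead counsel retains $262,223.00 − $52,444.60 = $209,778.40.

$209,778.40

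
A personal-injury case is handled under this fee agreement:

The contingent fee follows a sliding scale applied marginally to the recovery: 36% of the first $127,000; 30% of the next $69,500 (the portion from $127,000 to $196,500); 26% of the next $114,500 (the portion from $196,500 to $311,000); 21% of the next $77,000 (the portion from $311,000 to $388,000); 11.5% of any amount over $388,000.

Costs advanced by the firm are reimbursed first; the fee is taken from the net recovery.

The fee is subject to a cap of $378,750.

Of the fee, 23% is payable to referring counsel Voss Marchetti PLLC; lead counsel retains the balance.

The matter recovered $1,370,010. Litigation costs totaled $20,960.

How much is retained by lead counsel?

$171,733.68

Fee base (net of costs): $1,370,010 − $20,960 = $1,349,050
First $127,000 at 36% = $45,720.00
Next $69,500 at 30% = $20,850.00
Next $114,500 at 26% = $29,770.00
Next $77,000 at 21% = $16,170.00
Remaining $961,050 at 11.5% = $110,520.75
Fee: $45,720.00 + $20,850.00 + $29,770.00 + $16,170.00 + $110,520.75 = $223,030.75
$223,030.75 is under the $378,750 cap.
Referral share: 23% of $223,030.75 = $51,297.07; lead counsel retains $223,030.75 − $51,297.07 = $171,733.68.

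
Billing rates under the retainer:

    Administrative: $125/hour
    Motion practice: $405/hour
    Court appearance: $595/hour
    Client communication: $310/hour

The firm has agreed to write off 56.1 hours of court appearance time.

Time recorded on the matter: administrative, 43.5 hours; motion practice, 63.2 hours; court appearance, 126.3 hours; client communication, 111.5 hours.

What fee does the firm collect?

Administrative: 43.5 × $125 = $5,437.50
Motion practice: 63.2 × $405 = $25,596.00
Court appearance: 126.3 × $595 = $75,148.50
Client communication: 111.5 × $310 = $34,565.00
Subtotal: $140,747.00
Write-off: 56.1 × $595 = $33,379.50
Total: $140,747.00 − $33,379.50 = $107,367.50

$107,367.50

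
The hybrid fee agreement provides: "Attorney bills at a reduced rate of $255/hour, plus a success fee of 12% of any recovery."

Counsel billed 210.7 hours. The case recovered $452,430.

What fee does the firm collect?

Hourly: 210.7 × $255 = $53,728.50
Success fee: 12% of $452,430 = $54,291.60
Total: $53,728.50 + $54,291.60 = $108,020.10

$108,020.10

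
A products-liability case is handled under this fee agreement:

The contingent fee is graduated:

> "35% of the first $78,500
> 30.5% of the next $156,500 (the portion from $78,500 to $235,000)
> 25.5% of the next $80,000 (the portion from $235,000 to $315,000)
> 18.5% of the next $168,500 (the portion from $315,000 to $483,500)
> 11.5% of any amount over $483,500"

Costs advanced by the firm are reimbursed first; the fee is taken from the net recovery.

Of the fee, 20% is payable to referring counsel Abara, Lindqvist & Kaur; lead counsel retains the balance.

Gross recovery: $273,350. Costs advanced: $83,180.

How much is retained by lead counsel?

$49,227.48

Fee base (net of costs): $273,350 − $83,180 = $190,170
First $78,500 at 35% = $27,475.00
Remaining $111,670 at 30.5% = $34,059.35
Fee: $27,475.00 + $34,059.35 = $61,534.35
Referral share: 20% of $61,534.35 = $12,306.87; lead counsel retains $61,534.35 − $12,306.87 = $49,227.48.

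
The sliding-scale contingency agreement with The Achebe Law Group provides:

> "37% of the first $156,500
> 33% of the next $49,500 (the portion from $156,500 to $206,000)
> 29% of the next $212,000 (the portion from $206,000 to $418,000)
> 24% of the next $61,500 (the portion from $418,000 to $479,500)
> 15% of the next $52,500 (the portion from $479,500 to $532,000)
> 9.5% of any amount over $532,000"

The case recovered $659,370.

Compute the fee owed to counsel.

$170,455.15

First $156,500 at 37% = $57,905.00
Next $49,500 at 33% = $16,335.00
Next $212,000 at 29% = $61,480.00
Next $61,500 at 24% = $14,760.00
Next $52,500 at 15% = $7,875.00
Remaining $127,370 at 9.5% = $12,100.15
Fee: $57,905.00 + $16,335.00 + $61,480.00 + $14,760.00 + $7,875.00 + $12,100.15 = $170,455.15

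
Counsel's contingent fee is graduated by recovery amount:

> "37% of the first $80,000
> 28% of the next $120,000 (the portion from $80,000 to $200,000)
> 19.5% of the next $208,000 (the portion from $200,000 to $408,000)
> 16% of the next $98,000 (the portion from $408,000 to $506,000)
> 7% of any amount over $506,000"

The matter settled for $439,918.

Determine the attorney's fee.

First $80,000 at 37% = $29,600.00
Next $120,000 at 28% = $33,600.00
Next $208,000 at 19.5% = $40,560.00
Remaining $31,918 at 16% = $5,106.88
Fee: $29,600.00 + $33,600.00 + $40,560.00 + $5,106.88 = $108,866.88

$108,866.88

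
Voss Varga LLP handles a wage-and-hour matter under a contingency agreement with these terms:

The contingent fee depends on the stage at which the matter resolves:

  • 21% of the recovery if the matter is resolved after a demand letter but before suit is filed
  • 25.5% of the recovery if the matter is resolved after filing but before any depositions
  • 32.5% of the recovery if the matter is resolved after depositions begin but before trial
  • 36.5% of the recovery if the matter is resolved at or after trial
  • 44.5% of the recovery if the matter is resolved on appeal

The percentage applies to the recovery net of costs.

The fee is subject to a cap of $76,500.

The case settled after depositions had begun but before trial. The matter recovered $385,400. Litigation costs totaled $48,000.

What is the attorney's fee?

Fee base (net of costs): $385,400 − $48,000 = $337,400
The matter settled after depositions had begun but before trial, so the 32.5% rate applies.
$337,400 × 32.5% = $109,655.00
$109,655.00 exceeds the $76,500 cap, so the fee is capped at $76,500.00.

$76,500.00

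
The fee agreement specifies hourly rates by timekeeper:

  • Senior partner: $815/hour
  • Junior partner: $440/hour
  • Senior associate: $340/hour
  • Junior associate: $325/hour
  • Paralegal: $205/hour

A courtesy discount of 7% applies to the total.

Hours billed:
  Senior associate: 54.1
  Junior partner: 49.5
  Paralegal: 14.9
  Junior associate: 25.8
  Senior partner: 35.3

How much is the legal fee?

Senior partner: 35.3 × $815 = $28,769.50
Junior partner: 49.5 × $440 = $21,780.00
Senior associate: 54.1 × $340 = $18,394.00
Junior associate: 25.8 × $325 = $8,385.00
Paralegal: 14.9 × $205 = $3,054.50
Subtotal: $80,383.00
Less 7% discount: −$5,626.81
Total: $80,383.00 − $5,626.81 = $74,756.19

$74,756.19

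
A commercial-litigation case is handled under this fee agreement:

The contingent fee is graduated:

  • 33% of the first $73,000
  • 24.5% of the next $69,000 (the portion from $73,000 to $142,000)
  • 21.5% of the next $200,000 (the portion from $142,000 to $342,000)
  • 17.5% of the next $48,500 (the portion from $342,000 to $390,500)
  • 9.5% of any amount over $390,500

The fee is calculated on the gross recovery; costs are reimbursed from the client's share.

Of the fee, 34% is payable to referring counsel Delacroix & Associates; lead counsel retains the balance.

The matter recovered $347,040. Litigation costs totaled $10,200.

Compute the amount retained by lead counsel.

Fee base is the gross recovery, $347,040; costs are reimbursed separately.
First $73,000 at 33% = $24,090.00
Next $69,000 at 24.5% = $16,905.00
Next $200,000 at 21.5% = $43,000.00
Remaining $5,040 at 17.5% = $882.00
Fee: $24,090.00 + $16,905.00 + $43,000.00 + $882.00 = $84,877.00
Referral share: 34% of $84,877.00 = $28,858.18; lead counsel retains $84,877.00 − $28,858.18 = $56,018.82.

$56,018.82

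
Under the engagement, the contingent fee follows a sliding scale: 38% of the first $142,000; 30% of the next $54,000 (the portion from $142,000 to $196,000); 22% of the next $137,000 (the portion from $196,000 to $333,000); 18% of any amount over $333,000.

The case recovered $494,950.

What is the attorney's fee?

$129,451.00

First $142,000 at 38% = $53,960.00
Next $54,000 at 30% = $16,200.00
Next $137,000 at 22% = $30,140.00
Remaining $161,950 at 18% = $29,151.00
Fee: $53,960.00 + $16,200.00 + $30,140.00 + $29,151.00 = $129,451.00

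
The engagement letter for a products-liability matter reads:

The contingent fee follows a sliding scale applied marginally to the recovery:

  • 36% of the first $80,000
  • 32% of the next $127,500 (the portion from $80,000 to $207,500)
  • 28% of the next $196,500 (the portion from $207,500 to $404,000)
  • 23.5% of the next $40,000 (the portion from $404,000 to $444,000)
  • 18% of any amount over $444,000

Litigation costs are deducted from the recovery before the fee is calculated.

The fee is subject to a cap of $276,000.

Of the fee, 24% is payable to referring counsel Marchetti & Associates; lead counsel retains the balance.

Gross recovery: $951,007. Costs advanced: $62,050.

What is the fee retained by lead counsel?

$162,725.32

Fee base (net of costs): $951,007 − $62,050 = $888,957
First $80,000 at 36% = $28,800.00
Next $127,500 at 32% = $40,800.00
Next $196,500 at 28% = $55,020.00
Next $40,000 at 23.5% = $9,400.00
Remaining $444,957 at 18% = $80,092.26
Fee: $28,800.00 + $40,800.00 + $55,020.00 + $9,400.00 + $80,092.26 = $214,112.26
$214,112.26 is under the $276,000 cap.
Referral share: 24% of $214,112.26 = $51,386.94; lead counsel retains $214,112.26 − $51,386.94 = $162,725.32.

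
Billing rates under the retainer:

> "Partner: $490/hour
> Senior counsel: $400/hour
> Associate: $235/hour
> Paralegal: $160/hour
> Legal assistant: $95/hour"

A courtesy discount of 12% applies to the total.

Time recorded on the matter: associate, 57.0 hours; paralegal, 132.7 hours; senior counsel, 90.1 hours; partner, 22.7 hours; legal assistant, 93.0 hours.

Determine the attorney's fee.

$79,750.00

Partner: 22.7 × $490 = $11,123.00
Senior counsel: 90.1 × $400 = $36,040.00
Associate: 57.0 × $235 = $13,395.00
Paralegal: 132.7 × $160 = $21,232.00
Legal assistant: 93.0 × $95 = $8,835.00
Subtotal: $90,625.00
Less 12% discount: −$10,875.00
Total: $90,625.00 − $10,875.00 = $79,750.00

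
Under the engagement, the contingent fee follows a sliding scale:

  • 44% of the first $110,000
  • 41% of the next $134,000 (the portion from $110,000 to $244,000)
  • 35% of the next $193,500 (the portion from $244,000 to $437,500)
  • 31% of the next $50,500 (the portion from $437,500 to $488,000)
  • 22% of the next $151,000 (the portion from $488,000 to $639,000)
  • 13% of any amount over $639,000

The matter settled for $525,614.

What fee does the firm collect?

First $110,000 at 44% = $48,400.00
Next $134,000 at 41% = $54,940.00
Next $193,500 at 35% = $67,725.00
Next $50,500 at 31% = $15,655.00
Remaining $37,614 at 22% = $8,275.08
Fee: $48,400.00 + $54,940.00 + $67,725.00 + $15,655.00 + $8,275.08 = $194,995.08

$194,995.08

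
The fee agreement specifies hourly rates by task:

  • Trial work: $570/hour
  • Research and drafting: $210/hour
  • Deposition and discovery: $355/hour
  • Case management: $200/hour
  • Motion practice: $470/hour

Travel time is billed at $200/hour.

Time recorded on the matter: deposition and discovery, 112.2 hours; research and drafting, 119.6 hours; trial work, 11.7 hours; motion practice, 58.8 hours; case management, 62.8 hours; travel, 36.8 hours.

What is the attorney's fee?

$119,172.00

Trial work: 11.7 × $570 = $6,669.00
Research and drafting: 119.6 × $210 = $25,116.00
Deposition and discovery: 112.2 × $355 = $39,831.00
Case management: 62.8 × $200 = $12,560.00
Motion practice: 58.8 × $470 = $27,636.00
Subtotal: $6,669.00 + $25,116.00 + $39,831.00 + $12,560.00 + $27,636.00 = $111,812.00
Travel: 36.8 × $200 = $7,360.00
Total: $111,812.00 + $7,360.00 = $119,172.00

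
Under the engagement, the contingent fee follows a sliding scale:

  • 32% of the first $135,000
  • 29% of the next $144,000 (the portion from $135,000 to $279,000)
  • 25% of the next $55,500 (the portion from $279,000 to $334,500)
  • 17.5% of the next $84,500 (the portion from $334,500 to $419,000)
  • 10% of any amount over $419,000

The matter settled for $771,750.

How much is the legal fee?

$148,897.50

First $135,000 at 32% = $43,200.00
Next $144,000 at 29% = $41,760.00
Next $55,500 at 25% = $13,875.00
Next $84,500 at 17.5% = $14,787.50
Remaining $352,750 at 10% = $35,275.00
Fee: $43,200.00 + $41,760.00 + $13,875.00 + $14,787.50 + $35,275.00 = $148,897.50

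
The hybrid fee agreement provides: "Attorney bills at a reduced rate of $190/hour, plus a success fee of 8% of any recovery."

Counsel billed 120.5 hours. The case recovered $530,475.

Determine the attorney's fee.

Hourly: 120.5 × $190 = $22,895.00
Success fee: 8% of $530,475 = $42,438.00
Total: $22,895.00 + $42,438.00 = $65,333.00

$65,333.00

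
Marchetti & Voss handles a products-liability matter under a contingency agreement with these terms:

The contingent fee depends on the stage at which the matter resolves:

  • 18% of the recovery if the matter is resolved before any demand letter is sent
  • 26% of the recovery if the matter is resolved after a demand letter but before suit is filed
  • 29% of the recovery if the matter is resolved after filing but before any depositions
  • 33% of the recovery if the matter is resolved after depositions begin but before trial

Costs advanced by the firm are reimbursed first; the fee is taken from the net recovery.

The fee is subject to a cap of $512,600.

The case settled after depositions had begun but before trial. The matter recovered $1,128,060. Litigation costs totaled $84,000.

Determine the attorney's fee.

Fee base (net of costs): $1,128,060 − $84,000 = $1,044,060
The matter settled after depositions had begun but before trial, so the 33% rate applies.
$1,044,060 × 33% = $344,539.80
$344,539.80 is under the $512,600 cap.

$344,539.80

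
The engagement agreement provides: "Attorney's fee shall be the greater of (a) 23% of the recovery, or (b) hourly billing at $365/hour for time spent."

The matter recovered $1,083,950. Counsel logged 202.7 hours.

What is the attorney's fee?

$249,308.50

(a) 23% of $1,083,950 = $249,308.50
(b) 202.7 × $365 = $73,985.50
The greater is (a): $249,308.50.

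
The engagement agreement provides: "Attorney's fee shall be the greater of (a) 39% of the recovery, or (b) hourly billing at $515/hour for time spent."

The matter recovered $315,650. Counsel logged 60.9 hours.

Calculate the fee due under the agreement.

(a) 39% of $315,650 = $123,103.50
(b) 60.9 × $515 = $31,363.50
The greater is (a): $123,103.50.

$123,103.50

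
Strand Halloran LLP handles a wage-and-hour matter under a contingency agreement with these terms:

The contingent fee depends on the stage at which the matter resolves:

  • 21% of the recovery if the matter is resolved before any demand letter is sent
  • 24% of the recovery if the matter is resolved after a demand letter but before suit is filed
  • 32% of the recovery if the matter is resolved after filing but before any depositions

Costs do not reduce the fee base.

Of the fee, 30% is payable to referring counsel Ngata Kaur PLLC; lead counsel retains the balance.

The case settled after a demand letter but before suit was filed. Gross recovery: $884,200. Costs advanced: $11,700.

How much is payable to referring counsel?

Fee base is the gross recovery, $884,200; costs are reimbursed separately.
The matter settled after a demand letter but before suit was filed, so the 24% rate applies.
$884,200 × 24% = $212,208.00
Referral share: 30% of $212,208.00 = $63,662.40; lead counsel retains $212,208.00 − $63,662.40 = $148,545.60.

$63,662.40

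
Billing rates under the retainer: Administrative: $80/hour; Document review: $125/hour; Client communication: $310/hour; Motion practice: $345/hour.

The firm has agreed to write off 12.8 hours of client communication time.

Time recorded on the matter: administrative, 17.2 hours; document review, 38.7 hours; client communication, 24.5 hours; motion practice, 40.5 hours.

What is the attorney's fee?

Administrative: 17.2 × $80 = $1,376.00
Document review: 38.7 × $125 = $4,837.50
Client communication: 24.5 × $310 = $7,595.00
Motion practice: 40.5 × $345 = $13,972.50
Subtotal: $27,781.00
Write-off: 12.8 × $310 = $3,968.00
Total: $27,781.00 − $3,968.00 = $23,813.00

$23,813.00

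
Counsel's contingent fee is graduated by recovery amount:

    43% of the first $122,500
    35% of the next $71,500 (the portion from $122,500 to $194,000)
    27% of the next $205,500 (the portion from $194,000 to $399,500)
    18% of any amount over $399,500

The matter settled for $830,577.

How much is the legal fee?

First $122,500 at 43% = $52,675.00
Next $71,500 at 35% = $25,025.00
Next $205,500 at 27% = $55,485.00
Remaining $431,077 at 18% = $77,593.86
Fee: $52,675.00 + $25,025.00 + $55,485.00 + $77,593.86 = $210,778.86

$210,778.86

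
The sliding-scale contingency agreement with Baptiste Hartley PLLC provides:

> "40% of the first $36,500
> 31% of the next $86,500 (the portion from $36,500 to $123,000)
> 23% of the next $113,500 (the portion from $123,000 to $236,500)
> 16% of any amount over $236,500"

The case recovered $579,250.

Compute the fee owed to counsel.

First $36,500 at 40% = $14,600.00
Next $86,500 at 31% = $26,815.00
Next $113,500 at 23% = $26,105.00
Remaining $342,750 at 16% = $54,840.00
Fee: $14,600.00 + $26,815.00 + $26,105.00 + $54,840.00 = $122,360.00

$122,360.00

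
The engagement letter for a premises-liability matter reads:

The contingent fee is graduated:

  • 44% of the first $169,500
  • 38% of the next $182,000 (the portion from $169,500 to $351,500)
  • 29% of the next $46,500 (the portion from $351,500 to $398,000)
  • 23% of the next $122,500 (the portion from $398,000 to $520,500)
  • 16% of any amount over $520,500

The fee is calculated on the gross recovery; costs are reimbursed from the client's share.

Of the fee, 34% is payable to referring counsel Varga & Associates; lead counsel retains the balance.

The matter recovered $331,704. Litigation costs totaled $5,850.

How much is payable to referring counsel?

$46,313.96

Fee base is the gross recovery, $331,704; costs are reimbursed separately.
First $169,500 at 44% = $74,580.00
Remaining $162,204 at 38% = $61,637.52
Fee: $74,580.00 + $61,637.52 = $136,217.52
Referral share: 34% of $136,217.52 = $46,313.96; lead counsel retains $136,217.52 − $46,313.96 = $89,903.56.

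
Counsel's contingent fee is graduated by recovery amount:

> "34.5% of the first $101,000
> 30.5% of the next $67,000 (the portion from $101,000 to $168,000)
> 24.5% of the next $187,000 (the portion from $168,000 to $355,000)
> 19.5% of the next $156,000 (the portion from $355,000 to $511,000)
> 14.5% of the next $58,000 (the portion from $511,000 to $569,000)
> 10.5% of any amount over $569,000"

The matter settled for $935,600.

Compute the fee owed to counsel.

First $101,000 at 34.5% = $34,845.00
Next $67,000 at 30.5% = $20,435.00
Next $187,000 at 24.5% = $45,815.00
Next $156,000 at 19.5% = $30,420.00
Next $58,000 at 14.5% = $8,410.00
Remaining $366,600 at 10.5% = $38,493.00
Fee: $34,845.00 + $20,435.00 + $45,815.00 + $30,420.00 + $8,410.00 + $38,493.00 = $178,418.00

$178,418.00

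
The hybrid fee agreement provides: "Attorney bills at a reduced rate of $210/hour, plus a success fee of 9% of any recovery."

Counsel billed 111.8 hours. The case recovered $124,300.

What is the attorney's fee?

$34,665.00

Hourly: 111.8 × $210 = $23,478.00
Success fee: 9% of $124,300 = $11,187.00
Total: $23,478.00 + $11,187.00 = $34,665.00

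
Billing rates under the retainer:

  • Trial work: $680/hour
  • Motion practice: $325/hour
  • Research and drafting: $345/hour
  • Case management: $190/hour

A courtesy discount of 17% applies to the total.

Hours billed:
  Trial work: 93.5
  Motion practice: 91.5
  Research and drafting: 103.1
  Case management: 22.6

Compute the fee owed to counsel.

Trial work: 93.5 × $680 = $63,580.00
Motion practice: 91.5 × $325 = $29,737.50
Research and drafting: 103.1 × $345 = $35,569.50
Case management: 22.6 × $190 = $4,294.00
Subtotal: $133,181.00
Less 17% discount: −$22,640.77
Total: $133,181.00 − $22,640.77 = $110,540.23

$110,540.23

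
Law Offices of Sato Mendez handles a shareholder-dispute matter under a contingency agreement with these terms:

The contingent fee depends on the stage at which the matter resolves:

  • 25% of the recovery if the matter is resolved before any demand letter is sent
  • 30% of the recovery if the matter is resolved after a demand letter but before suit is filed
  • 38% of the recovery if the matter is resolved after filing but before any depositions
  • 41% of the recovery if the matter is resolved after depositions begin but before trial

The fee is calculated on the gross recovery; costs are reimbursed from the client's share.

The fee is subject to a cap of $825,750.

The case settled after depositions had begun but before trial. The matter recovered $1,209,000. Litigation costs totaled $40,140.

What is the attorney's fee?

Fee base is the gross recovery, $1,209,000; costs are reimbursed separately.
The matter settled after depositions had begun but before trial, so the 41% rate applies.
$1,209,000 × 41% = $495,690.00
$495,690.00 is under the $825,750 cap.

$495,690.00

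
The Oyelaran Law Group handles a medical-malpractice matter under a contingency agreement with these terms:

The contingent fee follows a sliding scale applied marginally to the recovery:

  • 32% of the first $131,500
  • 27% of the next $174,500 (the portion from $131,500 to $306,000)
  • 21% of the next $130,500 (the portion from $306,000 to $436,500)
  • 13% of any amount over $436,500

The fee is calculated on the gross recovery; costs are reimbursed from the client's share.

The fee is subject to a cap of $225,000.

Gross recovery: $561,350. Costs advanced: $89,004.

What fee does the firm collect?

Fee base is the gross recovery, $561,350; costs are reimbursed separately.
First $131,500 at 32% = $42,080.00
Next $174,500 at 27% = $47,115.00
Next $130,500 at 21% = $27,405.00
Remaining $124,850 at 13% = $16,230.50
Fee: $42,080.00 + $47,115.00 + $27,405.00 + $16,230.50 = $132,830.50
$132,830.50 is under the $225,000 cap.

$132,830.50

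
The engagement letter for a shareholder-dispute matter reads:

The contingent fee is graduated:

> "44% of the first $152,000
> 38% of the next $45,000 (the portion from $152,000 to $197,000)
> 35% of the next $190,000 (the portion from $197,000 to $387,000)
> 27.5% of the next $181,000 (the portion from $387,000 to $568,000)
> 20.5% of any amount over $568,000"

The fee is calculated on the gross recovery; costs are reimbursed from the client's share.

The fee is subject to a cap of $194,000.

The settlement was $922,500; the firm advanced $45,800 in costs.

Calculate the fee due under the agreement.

$194,000.00

Fee base is the gross recovery, $922,500; costs are reimbursed separately.
First $152,000 at 44% = $66,880.00
Next $45,000 at 38% = $17,100.00
Next $190,000 at 35% = $66,500.00
Next $181,000 at 27.5% = $49,775.00
Remaining $354,500 at 20.5% = $72,672.50
Fee: $66,880.00 + $17,100.00 + $66,500.00 + $49,775.00 + $72,672.50 = $272,927.50
$272,927.50 exceeds the $194,000 cap, so the fee is capped at $194,000.00.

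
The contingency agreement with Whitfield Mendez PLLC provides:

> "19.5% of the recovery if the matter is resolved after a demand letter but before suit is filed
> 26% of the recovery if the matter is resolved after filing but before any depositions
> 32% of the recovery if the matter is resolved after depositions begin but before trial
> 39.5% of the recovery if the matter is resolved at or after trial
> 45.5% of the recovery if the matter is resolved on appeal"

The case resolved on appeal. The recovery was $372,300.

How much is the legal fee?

$169,396.50

The matter resolved on appeal, so the 45.5% rate applies.
$372,300 × 45.5% = $169,396.50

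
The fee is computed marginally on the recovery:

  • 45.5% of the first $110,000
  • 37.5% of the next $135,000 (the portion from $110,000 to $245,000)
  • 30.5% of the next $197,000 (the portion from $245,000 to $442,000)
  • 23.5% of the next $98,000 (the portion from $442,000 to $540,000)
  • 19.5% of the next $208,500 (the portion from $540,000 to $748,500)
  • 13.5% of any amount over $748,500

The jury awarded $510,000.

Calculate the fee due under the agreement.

$176,740.00

First $110,000 at 45.5% = $50,050.00
Next $135,000 at 37.5% = $50,625.00
Next $197,000 at 30.5% = $60,085.00
Remaining $68,000 at 23.5% = $15,980.00
Fee: $50,050.00 + $50,625.00 + $60,085.00 + $15,980.00 = $176,740.00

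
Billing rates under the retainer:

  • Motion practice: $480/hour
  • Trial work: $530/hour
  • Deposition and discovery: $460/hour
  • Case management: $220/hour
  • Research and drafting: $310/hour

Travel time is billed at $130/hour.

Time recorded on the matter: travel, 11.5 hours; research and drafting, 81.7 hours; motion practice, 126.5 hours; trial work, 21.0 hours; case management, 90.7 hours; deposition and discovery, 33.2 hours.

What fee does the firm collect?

Motion practice: 126.5 × $480 = $60,720.00
Trial work: 21.0 × $530 = $11,130.00
Deposition and discovery: 33.2 × $460 = $15,272.00
Case management: 90.7 × $220 = $19,954.00
Research and drafting: 81.7 × $310 = $25,327.00
Subtotal: $60,720.00 + $11,130.00 + $15,272.00 + $19,954.00 + $25,327.00 = $132,403.00
Travel: 11.5 × $130 = $1,495.00
Total: $132,403.00 + $1,495.00 = $133,898.00

$133,898.00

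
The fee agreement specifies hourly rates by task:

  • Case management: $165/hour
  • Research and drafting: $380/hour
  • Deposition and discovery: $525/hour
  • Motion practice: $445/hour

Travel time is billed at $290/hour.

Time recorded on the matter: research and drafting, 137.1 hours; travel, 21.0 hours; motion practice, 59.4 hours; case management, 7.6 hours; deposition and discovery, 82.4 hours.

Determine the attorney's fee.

Case management: 7.6 × $165 = $1,254.00
Research and drafting: 137.1 × $380 = $52,098.00
Deposition and discovery: 82.4 × $525 = $43,260.00
Motion practice: 59.4 × $445 = $26,433.00
Subtotal: $1,254.00 + $52,098.00 + $43,260.00 + $26,433.00 = $123,045.00
Travel: 21.0 × $290 = $6,090.00
Total: $123,045.00 + $6,090.00 = $129,135.00

$129,135.00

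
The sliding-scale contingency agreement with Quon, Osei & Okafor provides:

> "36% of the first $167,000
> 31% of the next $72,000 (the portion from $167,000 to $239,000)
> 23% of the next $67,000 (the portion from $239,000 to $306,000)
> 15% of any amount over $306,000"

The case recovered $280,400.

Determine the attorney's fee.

$91,962.00

First $167,000 at 36% = $60,120.00
Next $72,000 at 31% = $22,320.00
Remaining $41,400 at 23% = $9,522.00
Fee: $60,120.00 + $22,320.00 + $9,522.00 = $91,962.00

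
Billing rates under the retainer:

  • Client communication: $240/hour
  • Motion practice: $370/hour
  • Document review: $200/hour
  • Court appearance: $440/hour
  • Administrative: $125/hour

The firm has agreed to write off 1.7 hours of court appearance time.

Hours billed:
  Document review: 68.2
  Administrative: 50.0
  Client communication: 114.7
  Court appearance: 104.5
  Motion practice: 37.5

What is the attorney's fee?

$106,525.00

Client communication: 114.7 × $240 = $27,528.00
Motion practice: 37.5 × $370 = $13,875.00
Document review: 68.2 × $200 = $13,640.00
Court appearance: 104.5 × $440 = $45,980.00
Administrative: 50.0 × $125 = $6,250.00
Subtotal: $107,273.00
Write-off: 1.7 × $440 = $748.00
Total: $107,273.00 − $748.00 = $106,525.00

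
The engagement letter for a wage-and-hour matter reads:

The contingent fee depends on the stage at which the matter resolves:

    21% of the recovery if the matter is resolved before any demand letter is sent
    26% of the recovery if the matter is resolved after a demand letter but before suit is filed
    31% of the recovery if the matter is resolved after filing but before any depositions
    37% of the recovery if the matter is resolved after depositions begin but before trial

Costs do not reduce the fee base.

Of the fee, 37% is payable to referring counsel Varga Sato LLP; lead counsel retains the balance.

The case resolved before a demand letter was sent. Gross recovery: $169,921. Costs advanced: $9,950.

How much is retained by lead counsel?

Fee base is the gross recovery, $169,921; costs are reimbursed separately.
The matter resolved before a demand letter was sent, so the 21% rate applies.
$169,921 × 21% = $35,683.41
Referral share: 37% of $35,683.41 = $13,202.86; lead counsel retains $35,683.41 − $13,202.86 = $22,480.55.

$22,480.55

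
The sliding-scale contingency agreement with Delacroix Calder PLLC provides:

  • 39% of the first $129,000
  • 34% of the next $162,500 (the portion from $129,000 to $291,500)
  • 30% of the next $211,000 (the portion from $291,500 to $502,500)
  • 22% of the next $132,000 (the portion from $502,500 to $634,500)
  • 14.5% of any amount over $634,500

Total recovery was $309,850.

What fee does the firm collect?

First $129,000 at 39% = $50,310.00
Next $162,500 at 34% = $55,250.00
Remaining $18,350 at 30% = $5,505.00
Fee: $50,310.00 + $55,250.00 + $5,505.00 = $111,065.00

$111,065.00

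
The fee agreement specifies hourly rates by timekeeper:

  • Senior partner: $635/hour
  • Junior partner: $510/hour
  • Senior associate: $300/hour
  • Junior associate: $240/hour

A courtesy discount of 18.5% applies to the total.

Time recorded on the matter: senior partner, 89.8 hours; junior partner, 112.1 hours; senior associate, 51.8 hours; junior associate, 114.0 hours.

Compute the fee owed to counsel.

Senior partner: 89.8 × $635 = $57,023.00
Junior partner: 112.1 × $510 = $57,171.00
Senior associate: 51.8 × $300 = $15,540.00
Junior associate: 114.0 × $240 = $27,360.00
Subtotal: $157,094.00
Less 18.5% discount: −$29,062.39
Total: $157,094.00 − $29,062.39 = $128,031.61

$128,031.61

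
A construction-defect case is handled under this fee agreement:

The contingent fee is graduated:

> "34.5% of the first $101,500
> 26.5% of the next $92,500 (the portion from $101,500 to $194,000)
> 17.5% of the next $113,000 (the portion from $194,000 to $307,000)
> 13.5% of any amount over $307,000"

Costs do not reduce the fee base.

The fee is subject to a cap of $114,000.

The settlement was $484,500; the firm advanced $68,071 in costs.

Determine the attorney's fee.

$103,267.50

Fee base is the gross recovery, $484,500; costs are reimbursed separately.
First $101,500 at 34.5% = $35,017.50
Next $92,500 at 26.5% = $24,512.50
Next $113,000 at 17.5% = $19,775.00
Remaining $177,500 at 13.5% = $23,962.50
Fee: $35,017.50 + $24,512.50 + $19,775.00 + $23,962.50 = $103,267.50
$103,267.50 is under the $114,000 cap.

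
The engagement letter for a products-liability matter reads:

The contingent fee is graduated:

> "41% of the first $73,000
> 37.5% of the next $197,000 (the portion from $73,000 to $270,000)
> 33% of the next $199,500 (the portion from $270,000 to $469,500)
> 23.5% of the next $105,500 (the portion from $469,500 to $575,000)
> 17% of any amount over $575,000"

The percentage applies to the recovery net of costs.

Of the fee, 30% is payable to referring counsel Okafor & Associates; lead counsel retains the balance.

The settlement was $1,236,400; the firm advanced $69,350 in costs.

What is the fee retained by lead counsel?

$206,556.70

Fee base (net of costs): $1,236,400 − $69,350 = $1,167,050
First $73,000 at 41% = $29,930.00
Next $197,000 at 37.5% = $73,875.00
Next $199,500 at 33% = $65,835.00
Next $105,500 at 23.5% = $24,792.50
Remaining $592,050 at 17% = $100,648.50
Fee: $29,930.00 + $73,875.00 + $65,835.00 + $24,792.50 + $100,648.50 = $295,081.00
Referral share: 30% of $295,081.00 = $88,524.30; lead counsel retains $295,081.00 − $88,524.30 = $206,556.70.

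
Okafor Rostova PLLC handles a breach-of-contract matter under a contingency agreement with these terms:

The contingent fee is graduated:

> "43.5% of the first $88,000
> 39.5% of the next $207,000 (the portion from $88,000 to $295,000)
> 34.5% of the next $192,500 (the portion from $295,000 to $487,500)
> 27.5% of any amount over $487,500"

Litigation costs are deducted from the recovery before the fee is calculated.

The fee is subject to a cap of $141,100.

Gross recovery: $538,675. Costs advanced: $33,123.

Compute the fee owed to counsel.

Fee base (net of costs): $538,675 − $33,123 = $505,552
First $88,000 at 43.5% = $38,280.00
Next $207,000 at 39.5% = $81,765.00
Next $192,500 at 34.5% = $66,412.50
Remaining $18,052 at 27.5% = $4,964.30
Fee: $38,280.00 + $81,765.00 + $66,412.50 + $4,964.30 = $191,421.80
$191,421.80 exceeds the $141,100 cap, so the fee is capped at $141,100.00.

$141,100.00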